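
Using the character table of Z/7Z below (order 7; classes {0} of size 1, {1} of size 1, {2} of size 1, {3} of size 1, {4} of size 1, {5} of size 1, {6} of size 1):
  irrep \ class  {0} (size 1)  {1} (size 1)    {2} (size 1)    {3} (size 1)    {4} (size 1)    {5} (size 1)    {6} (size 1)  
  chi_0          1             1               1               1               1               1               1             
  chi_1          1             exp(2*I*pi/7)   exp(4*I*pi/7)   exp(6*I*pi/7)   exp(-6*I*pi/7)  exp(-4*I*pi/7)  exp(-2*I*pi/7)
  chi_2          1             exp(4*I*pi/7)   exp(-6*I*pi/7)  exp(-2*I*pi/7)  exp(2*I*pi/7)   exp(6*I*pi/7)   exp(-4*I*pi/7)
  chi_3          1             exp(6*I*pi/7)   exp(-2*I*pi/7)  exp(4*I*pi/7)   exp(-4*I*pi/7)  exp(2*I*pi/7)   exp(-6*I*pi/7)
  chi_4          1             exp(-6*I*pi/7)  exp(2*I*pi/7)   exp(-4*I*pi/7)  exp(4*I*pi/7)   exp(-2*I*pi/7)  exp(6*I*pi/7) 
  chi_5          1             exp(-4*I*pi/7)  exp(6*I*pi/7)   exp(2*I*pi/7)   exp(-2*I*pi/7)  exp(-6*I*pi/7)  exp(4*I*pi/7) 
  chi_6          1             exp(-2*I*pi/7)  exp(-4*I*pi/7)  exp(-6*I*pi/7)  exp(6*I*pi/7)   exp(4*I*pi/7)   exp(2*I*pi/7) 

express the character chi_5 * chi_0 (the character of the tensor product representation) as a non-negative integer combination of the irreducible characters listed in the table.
chi_5 tensor chi_0 = chi_5 (all other irreducibles have multiplicity 0).

Details: The character of a tensor product is the pointwise product (chi_5 * chi_0)(C) = chi_5(C) * chi_0(C):
  {0}: (1)*(1), {1}: (exp(-4*I*pi/7))*(1), {2}: (exp(6*I*pi/7))*(1), {3}: (exp(2*I*pi/7))*(1), {4}: (exp(-2*I*pi/7))*(1), {5}: (exp(-6*I*pi/7))*(1), {6}: (exp(4*I*pi/7))*(1)
so (chi_5 * chi_0) takes values
  {0} -> 1, {1} -> exp(-4*I*pi/7), {2} -> exp(6*I*pi/7), {3} -> exp(2*I*pi/7), {4} -> exp(-2*I*pi/7), {5} -> exp(-6*I*pi/7), {6} -> exp(4*I*pi/7).
Now take the inner product of this character with each irreducible chi from the table, <chi_5*chi_0, chi> = (1/7) sum_C |C| (chi_5*chi_0)(C) conj(chi(C)):
  <chi_5*chi_0, chi_0> = (1/7)[1*(1)*conj(1) + 1*(exp(-4*I*pi/7))*conj(1) + 1*(exp(6*I*pi/7))*conj(1) + 1*(exp(2*I*pi/7))*conj(1) + 1*(exp(-2*I*pi/7))*conj(1) + 1*(exp(-6*I*pi/7))*conj(1) + 1*(exp(4*I*pi/7))*conj(1)]
      = (1/7)[(1) + (exp(-4*I*pi/7)) + (exp(6*I*pi/7)) + (exp(2*I*pi/7)) + (exp(-2*I*pi/7)) + (exp(-6*I*pi/7)) + (exp(4*I*pi/7))] = 0/7 = 0
  <chi_5*chi_0, chi_1> = (1/7)[1*(1)*conj(1) + 1*(exp(-4*I*pi/7))*conj(exp(2*I*pi/7)) + 1*(exp(6*I*pi/7))*conj(exp(4*I*pi/7)) + 1*(exp(2*I*pi/7))*conj(exp(6*I*pi/7)) + 1*(exp(-2*I*pi/7))*conj(exp(-6*I*pi/7)) + 1*(exp(-6*I*pi/7))*conj(exp(-4*I*pi/7)) + 1*(exp(4*I*pi/7))*conj(exp(-2*I*pi/7))]
      = (1/7)[(1) + (exp(-6*I*pi/7)) + (exp(2*I*pi/7)) + (exp(-4*I*pi/7)) + (exp(4*I*pi/7)) + (exp(-2*I*pi/7)) + (exp(6*I*pi/7))] = 0/7 = 0
  <chi_5*chi_0, chi_2> = (1/7)[1*(1)*conj(1) + 1*(exp(-4*I*pi/7))*conj(exp(4*I*pi/7)) + 1*(exp(6*I*pi/7))*conj(exp(-6*I*pi/7)) + 1*(exp(2*I*pi/7))*conj(exp(-2*I*pi/7)) + 1*(exp(-2*I*pi/7))*conj(exp(2*I*pi/7)) + 1*(exp(-6*I*pi/7))*conj(exp(6*I*pi/7)) + 1*(exp(4*I*pi/7))*conj(exp(-4*I*pi/7))]
      = (1/7)[(1) + (exp(6*I*pi/7)) + (exp(-2*I*pi/7)) + (exp(4*I*pi/7)) + (exp(-4*I*pi/7)) + (exp(2*I*pi/7)) + (exp(-6*I*pi/7))] = 0/7 = 0
  <chi_5*chi_0, chi_3> = (1/7)[1*(1)*conj(1) + 1*(exp(-4*I*pi/7))*conj(exp(6*I*pi/7)) + 1*(exp(6*I*pi/7))*conj(exp(-2*I*pi/7)) + 1*(exp(2*I*pi/7))*conj(exp(4*I*pi/7)) + 1*(exp(-2*I*pi/7))*conj(exp(-4*I*pi/7)) + 1*(exp(-6*I*pi/7))*conj(exp(2*I*pi/7)) + 1*(exp(4*I*pi/7))*conj(exp(-6*I*pi/7))]
      = (1/7)[(1) + (exp(4*I*pi/7)) + (exp(-6*I*pi/7)) + (exp(-2*I*pi/7)) + (exp(2*I*pi/7)) + (exp(6*I*pi/7)) + (exp(-4*I*pi/7))] = 0/7 = 0
  <chi_5*chi_0, chi_4> = (1/7)[1*(1)*conj(1) + 1*(exp(-4*I*pi/7))*conj(exp(-6*I*pi/7)) + 1*(exp(6*I*pi/7))*conj(exp(2*I*pi/7)) + 1*(exp(2*I*pi/7))*conj(exp(-4*I*pi/7)) + 1*(exp(-2*I*pi/7))*conj(exp(4*I*pi/7)) + 1*(exp(-6*I*pi/7))*conj(exp(-2*I*pi/7)) + 1*(exp(4*I*pi/7))*conj(exp(6*I*pi/7))]
      = (1/7)[(1) + (exp(2*I*pi/7)) + (exp(4*I*pi/7)) + (exp(6*I*pi/7)) + (exp(-6*I*pi/7)) + (exp(-4*I*pi/7)) + (exp(-2*I*pi/7))] = 0/7 = 0
  <chi_5*chi_0, chi_5> = (1/7)[1*(1)*conj(1) + 1*(exp(-4*I*pi/7))*conj(exp(-4*I*pi/7)) + 1*(exp(6*I*pi/7))*conj(exp(6*I*pi/7)) + 1*(exp(2*I*pi/7))*conj(exp(2*I*pi/7)) + 1*(exp(-2*I*pi/7))*conj(exp(-2*I*pi/7)) + 1*(exp(-6*I*pi/7))*conj(exp(-6*I*pi/7)) + 1*(exp(4*I*pi/7))*conj(exp(4*I*pi/7))]
      = (1/7)[(1) + (1) + (1) + (1) + (1) + (1) + (1)] = 7/7 = 1
  <chi_5*chi_0, chi_6> = (1/7)[1*(1)*conj(1) + 1*(exp(-4*I*pi/7))*conj(exp(-2*I*pi/7)) + 1*(exp(6*I*pi/7))*conj(exp(-4*I*pi/7)) + 1*(exp(2*I*pi/7))*conj(exp(-6*I*pi/7)) + 1*(exp(-2*I*pi/7))*conj(exp(6*I*pi/7)) + 1*(exp(-6*I*pi/7))*conj(exp(4*I*pi/7)) + 1*(exp(4*I*pi/7))*conj(exp(2*I*pi/7))]
      = (1/7)[(1) + (exp(-2*I*pi/7)) + (exp(-4*I*pi/7)) + (exp(-6*I*pi/7)) + (exp(6*I*pi/7)) + (exp(4*I*pi/7)) + (exp(2*I*pi/7))] = 0/7 = 0
(Exp terms are combined using exp(i*s)*conj(exp(i*t)) = exp(i*(s-t)), and sums of them are collapsed using the identity that for every m > 1 the m distinct m-th roots of unity sum to 0, e.g. 1 + exp(2*I*pi/3) + exp(-2*I*pi/3) = 0.)
Hence the multiplicities are chi_5: 1. Dimension check: dim(chi_5)*dim(chi_0) = 1*1 = 1 and sum (mult * dim) = 1*1 = 1.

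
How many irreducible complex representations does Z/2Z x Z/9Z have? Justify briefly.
18

Why: The number of irreducible complex representations of a finite group equals its number of conjugacy classes. Z/2Z x Z/9Z is abelian of order 18, so every element is its own conjugacy class: 18 classes, so Z/2Z x Z/9Z (order 18) has exactly 18 irreducible complex representations.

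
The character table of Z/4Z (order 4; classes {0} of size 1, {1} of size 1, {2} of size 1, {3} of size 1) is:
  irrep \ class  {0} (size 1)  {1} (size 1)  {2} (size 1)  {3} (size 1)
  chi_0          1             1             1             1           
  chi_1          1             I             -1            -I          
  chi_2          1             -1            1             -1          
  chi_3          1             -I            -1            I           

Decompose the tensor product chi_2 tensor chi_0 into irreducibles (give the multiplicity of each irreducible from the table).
chi_2 tensor chi_0 = chi_2 (all other irreducibles have multiplicity 0).

Argument: The character of a tensor product is the pointwise product (chi_2 * chi_0)(C) = chi_2(C) * chi_0(C):
  {0}: (1)*(1), {1}: (-1)*(1), {2}: (1)*(1), {3}: (-1)*(1)
so (chi_2 * chi_0) takes values
  {0} -> 1, {1} -> -1, {2} -> 1, {3} -> -1.
Now take the inner product of this character with each irreducible chi from the table, <chi_2*chi_0, chi> = (1/4) sum_C |C| (chi_2*chi_0)(C) conj(chi(C)):
  <chi_2*chi_0, chi_0> = (1/4)[1*(1)*conj(1) + 1*(-1)*conj(1) + 1*(1)*conj(1) + 1*(-1)*conj(1)]
      = (1/4)[(1) + (-1) + (1) + (-1)] = 0/4 = 0
  <chi_2*chi_0, chi_1> = (1/4)[1*(1)*conj(1) + 1*(-1)*conj(I) + 1*(1)*conj(-1) + 1*(-1)*conj(-I)]
      = (1/4)[(1) + (I) + (-1) + (-I)] = 0/4 = 0
  <chi_2*chi_0, chi_2> = (1/4)[1*(1)*conj(1) + 1*(-1)*conj(-1) + 1*(1)*conj(1) + 1*(-1)*conj(-1)]
      = (1/4)[(1) + (1) + (1) + (1)] = 4/4 = 1
  <chi_2*chi_0, chi_3> = (1/4)[1*(1)*conj(1) + 1*(-1)*conj(-I) + 1*(1)*conj(-1) + 1*(-1)*conj(I)]
      = (1/4)[(1) + (-I) + (-1) + (I)] = 0/4 = 0
(Exp terms are combined using exp(i*s)*conj(exp(i*t)) = exp(i*(s-t)), and sums of them are collapsed using the identity that for every m > 1 the m distinct m-th roots of unity sum to 0, e.g. 1 + exp(2*I*pi/3) + exp(-2*I*pi/3) = 0.)
Hence the multiplicities are chi_2: 1. Dimension check: dim(chi_2)*dim(chi_0) = 1*1 = 1 and sum (mult * dim) = 1*1 = 1.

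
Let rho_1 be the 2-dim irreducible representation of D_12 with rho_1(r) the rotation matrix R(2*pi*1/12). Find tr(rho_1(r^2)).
chi_{rho_1}(r^2) = 2*cos(2*pi*1*2/12) = 1

Reasoning: rho_1(r^2) is rotation by angle 2*pi*1*2/12, whose trace is 2*cos(2*pi*1*2/12) = 1.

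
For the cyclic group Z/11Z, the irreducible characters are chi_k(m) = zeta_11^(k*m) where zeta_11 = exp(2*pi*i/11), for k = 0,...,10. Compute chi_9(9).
chi_9(9) = zeta_11^81 = exp(8*I*pi/11)

Argument: chi_9(9) = zeta_11^(9*9) = zeta_11^81. Since zeta_11^11 = 1, this equals zeta_11^4 = exp(2*pi*i*4/11) = exp(8*I*pi/11).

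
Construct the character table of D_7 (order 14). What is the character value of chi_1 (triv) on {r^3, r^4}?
Conjugacy classes: {e} of size 1, {r^1, r^6} of size 2, {r^2, r^5} of size 2, {r^3, r^4} of size 2, {s, sr, ..., sr^6} of size 7.
Character table:
  irrep \ class              {e} (size 1)  {r^1, r^6} (size 2)  {r^2, r^5} (size 2)  {r^3, r^4} (size 2)  {s, sr, ..., sr^6} (size 7)
  chi_1 (triv)               1             1                    1                    1                    1                          
  chi_2 (sign: r->1, s->-1)  1             1                    1                    1                    -1                         
  chi_3 (2d, j=1)            2             2*cos(2*pi/7)        -2*cos(3*pi/7)       -2*cos(pi/7)         0                          
  chi_4 (2d, j=2)            2             -2*cos(3*pi/7)       -2*cos(pi/7)         2*cos(2*pi/7)        0                          
  chi_5 (2d, j=3)            2             -2*cos(pi/7)         2*cos(2*pi/7)        -2*cos(3*pi/7)       0                          

Spot check: chi_1 (triv) on {r^3, r^4} = 1.

Solution. D_7 has order 2*7 = 14 with 5 conjugacy classes, hence 5 irreducibles. Sum of squared dims 1 + 1 + 4 + 4 + 4 = 14 = |G|. Linear characters come from the abelianisation; the 2-dimensional irreps have character r^k -> 2*cos(2*pi*j*k/7), reflections -> 0.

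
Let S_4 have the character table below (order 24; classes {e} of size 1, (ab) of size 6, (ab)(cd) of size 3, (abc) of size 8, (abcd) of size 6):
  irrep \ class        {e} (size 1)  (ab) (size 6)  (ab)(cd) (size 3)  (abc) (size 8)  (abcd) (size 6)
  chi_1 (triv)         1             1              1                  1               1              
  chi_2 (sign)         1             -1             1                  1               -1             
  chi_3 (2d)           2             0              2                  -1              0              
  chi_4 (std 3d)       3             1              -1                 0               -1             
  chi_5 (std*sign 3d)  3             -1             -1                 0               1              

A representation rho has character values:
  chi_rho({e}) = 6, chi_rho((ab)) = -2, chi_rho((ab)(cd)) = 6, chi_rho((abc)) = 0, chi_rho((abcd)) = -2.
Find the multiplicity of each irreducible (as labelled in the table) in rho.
Multiplicities: chi_1: 0, chi_2: 2, chi_3: 2, chi_4: 0, chi_5: 0.

Reasoning: Use <chi_rho, chi> = (1/|G|) sum_C |C| * chi_rho(C) * conj(chi(C)) with |G| = 24 for each irreducible chi in the table:
  <chi_rho, chi_1> = (1/24)[1*(6)*conj(1) + 6*(-2)*conj(1) + 3*(6)*conj(1) + 8*(0)*conj(1) + 6*(-2)*conj(1)]
      = (1/24)[(6) + (-12) + (18) + (0) + (-12)] = 0/24 = 0
  <chi_rho, chi_2> = (1/24)[1*(6)*conj(1) + 6*(-2)*conj(-1) + 3*(6)*conj(1) + 8*(0)*conj(1) + 6*(-2)*conj(-1)]
      = (1/24)[(6) + (12) + (18) + (0) + (12)] = 48/24 = 2
  <chi_rho, chi_3> = (1/24)[1*(6)*conj(2) + 6*(-2)*conj(0) + 3*(6)*conj(2) + 8*(0)*conj(-1) + 6*(-2)*conj(0)]
      = (1/24)[(12) + (0) + (36) + (0) + (0)] = 48/24 = 2
  <chi_rho, chi_4> = (1/24)[1*(6)*conj(3) + 6*(-2)*conj(1) + 3*(6)*conj(-1) + 8*(0)*conj(0) + 6*(-2)*conj(-1)]
      = (1/24)[(18) + (-12) + (-18) + (0) + (12)] = 0/24 = 0
  <chi_rho, chi_5> = (1/24)[1*(6)*conj(3) + 6*(-2)*conj(-1) + 3*(6)*conj(-1) + 8*(0)*conj(0) + 6*(-2)*conj(1)]
      = (1/24)[(18) + (12) + (-18) + (0) + (-12)] = 0/24 = 0
Dimension check: dim(rho) = sum (mult * dim) = 0*1 + 2*1 + 2*2 + 0*3 + 0*3 = 6 = chi_rho(e) = 6.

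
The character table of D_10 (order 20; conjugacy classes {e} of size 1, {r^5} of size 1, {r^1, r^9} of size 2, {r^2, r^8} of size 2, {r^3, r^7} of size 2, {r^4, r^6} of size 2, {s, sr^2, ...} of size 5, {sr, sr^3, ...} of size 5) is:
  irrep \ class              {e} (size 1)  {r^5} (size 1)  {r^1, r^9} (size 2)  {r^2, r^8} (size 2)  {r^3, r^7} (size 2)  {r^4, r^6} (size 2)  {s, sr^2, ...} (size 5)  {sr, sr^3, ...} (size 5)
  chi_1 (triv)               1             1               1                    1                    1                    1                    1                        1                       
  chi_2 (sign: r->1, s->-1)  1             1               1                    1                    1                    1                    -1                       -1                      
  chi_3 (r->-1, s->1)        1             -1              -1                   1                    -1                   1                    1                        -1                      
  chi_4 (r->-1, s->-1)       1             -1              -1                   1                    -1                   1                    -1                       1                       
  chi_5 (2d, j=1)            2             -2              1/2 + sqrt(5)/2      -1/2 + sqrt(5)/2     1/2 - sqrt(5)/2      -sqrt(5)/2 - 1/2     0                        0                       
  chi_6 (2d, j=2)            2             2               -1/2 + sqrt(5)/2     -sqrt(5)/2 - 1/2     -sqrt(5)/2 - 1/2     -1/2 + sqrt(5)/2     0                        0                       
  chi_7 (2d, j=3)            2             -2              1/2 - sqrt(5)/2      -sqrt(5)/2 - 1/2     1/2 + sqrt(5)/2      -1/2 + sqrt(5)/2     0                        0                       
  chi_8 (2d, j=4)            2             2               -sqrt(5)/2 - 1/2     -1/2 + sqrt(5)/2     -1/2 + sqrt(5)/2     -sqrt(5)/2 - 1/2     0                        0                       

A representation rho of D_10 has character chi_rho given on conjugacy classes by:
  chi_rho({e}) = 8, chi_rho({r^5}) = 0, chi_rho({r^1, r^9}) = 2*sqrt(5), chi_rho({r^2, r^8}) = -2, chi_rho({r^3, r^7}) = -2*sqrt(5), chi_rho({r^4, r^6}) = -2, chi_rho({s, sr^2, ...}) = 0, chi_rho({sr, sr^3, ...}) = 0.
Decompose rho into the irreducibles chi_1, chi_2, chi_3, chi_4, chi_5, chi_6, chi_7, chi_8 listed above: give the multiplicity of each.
Multiplicities: chi_1: 0, chi_2: 0, chi_3: 0, chi_4: 0, chi_5: 2, chi_6: 2, chi_7: 0, chi_8: 0.

Proof sketch: Use <chi_rho, chi> = (1/|G|) sum_C |C| * chi_rho(C) * conj(chi(C)) with |G| = 20 for each irreducible chi in the table:
  <chi_rho, chi_1> = (1/20)[1*(8)*conj(1) + 1*(0)*conj(1) + 2*(2*sqrt(5))*conj(1) + 2*(-2)*conj(1) + 2*(-2*sqrt(5))*conj(1) + 2*(-2)*conj(1) + 5*(0)*conj(1) + 5*(0)*conj(1)]
      = (1/20)[(8) + (0) + (4*sqrt(5)) + (-4) + (-4*sqrt(5)) + (-4) + (0) + (0)] = 0/20 = 0
  <chi_rho, chi_2> = (1/20)[1*(8)*conj(1) + 1*(0)*conj(1) + 2*(2*sqrt(5))*conj(1) + 2*(-2)*conj(1) + 2*(-2*sqrt(5))*conj(1) + 2*(-2)*conj(1) + 5*(0)*conj(-1) + 5*(0)*conj(-1)]
      = (1/20)[(8) + (0) + (4*sqrt(5)) + (-4) + (-4*sqrt(5)) + (-4) + (0) + (0)] = 0/20 = 0
  <chi_rho, chi_3> = (1/20)[1*(8)*conj(1) + 1*(0)*conj(-1) + 2*(2*sqrt(5))*conj(-1) + 2*(-2)*conj(1) + 2*(-2*sqrt(5))*conj(-1) + 2*(-2)*conj(1) + 5*(0)*conj(1) + 5*(0)*conj(-1)]
      = (1/20)[(8) + (0) + (-4*sqrt(5)) + (-4) + (4*sqrt(5)) + (-4) + (0) + (0)] = 0/20 = 0
  <chi_rho, chi_4> = (1/20)[1*(8)*conj(1) + 1*(0)*conj(-1) + 2*(2*sqrt(5))*conj(-1) + 2*(-2)*conj(1) + 2*(-2*sqrt(5))*conj(-1) + 2*(-2)*conj(1) + 5*(0)*conj(-1) + 5*(0)*conj(1)]
      = (1/20)[(8) + (0) + (-4*sqrt(5)) + (-4) + (4*sqrt(5)) + (-4) + (0) + (0)] = 0/20 = 0
  <chi_rho, chi_5> = (1/20)[1*(8)*conj(2) + 1*(0)*conj(-2) + 2*(2*sqrt(5))*conj(1/2 + sqrt(5)/2) + 2*(-2)*conj(-1/2 + sqrt(5)/2) + 2*(-2*sqrt(5))*conj(1/2 - sqrt(5)/2) + 2*(-2)*conj(-sqrt(5)/2 - 1/2) + 5*(0)*conj(0) + 5*(0)*conj(0)]
      = (1/20)[(16) + (0) + (2*sqrt(5) + 10) + (2 - 2*sqrt(5)) + (10 - 2*sqrt(5)) + (2 + 2*sqrt(5)) + (0) + (0)] = 40/20 = 2
  <chi_rho, chi_6> = (1/20)[1*(8)*conj(2) + 1*(0)*conj(2) + 2*(2*sqrt(5))*conj(-1/2 + sqrt(5)/2) + 2*(-2)*conj(-sqrt(5)/2 - 1/2) + 2*(-2*sqrt(5))*conj(-sqrt(5)/2 - 1/2) + 2*(-2)*conj(-1/2 + sqrt(5)/2) + 5*(0)*conj(0) + 5*(0)*conj(0)]
      = (1/20)[(16) + (0) + (10 - 2*sqrt(5)) + (2 + 2*sqrt(5)) + (2*sqrt(5) + 10) + (2 - 2*sqrt(5)) + (0) + (0)] = 40/20 = 2
  <chi_rho, chi_7> = (1/20)[1*(8)*conj(2) + 1*(0)*conj(-2) + 2*(2*sqrt(5))*conj(1/2 - sqrt(5)/2) + 2*(-2)*conj(-sqrt(5)/2 - 1/2) + 2*(-2*sqrt(5))*conj(1/2 + sqrt(5)/2) + 2*(-2)*conj(-1/2 + sqrt(5)/2) + 5*(0)*conj(0) + 5*(0)*conj(0)]
      = (1/20)[(16) + (0) + (-10 + 2*sqrt(5)) + (2 + 2*sqrt(5)) + (-10 - 2*sqrt(5)) + (2 - 2*sqrt(5)) + (0) + (0)] = 0/20 = 0
  <chi_rho, chi_8> = (1/20)[1*(8)*conj(2) + 1*(0)*conj(2) + 2*(2*sqrt(5))*conj(-sqrt(5)/2 - 1/2) + 2*(-2)*conj(-1/2 + sqrt(5)/2) + 2*(-2*sqrt(5))*conj(-1/2 + sqrt(5)/2) + 2*(-2)*conj(-sqrt(5)/2 - 1/2) + 5*(0)*conj(0) + 5*(0)*conj(0)]
      = (1/20)[(16) + (0) + (-10 - 2*sqrt(5)) + (2 - 2*sqrt(5)) + (-10 + 2*sqrt(5)) + (2 + 2*sqrt(5)) + (0) + (0)] = 0/20 = 0
Dimension check: dim(rho) = sum (mult * dim) = 0*1 + 0*1 + 0*1 + 0*1 + 2*2 + 2*2 + 0*2 + 0*2 = 8 = chi_rho(e) = 8.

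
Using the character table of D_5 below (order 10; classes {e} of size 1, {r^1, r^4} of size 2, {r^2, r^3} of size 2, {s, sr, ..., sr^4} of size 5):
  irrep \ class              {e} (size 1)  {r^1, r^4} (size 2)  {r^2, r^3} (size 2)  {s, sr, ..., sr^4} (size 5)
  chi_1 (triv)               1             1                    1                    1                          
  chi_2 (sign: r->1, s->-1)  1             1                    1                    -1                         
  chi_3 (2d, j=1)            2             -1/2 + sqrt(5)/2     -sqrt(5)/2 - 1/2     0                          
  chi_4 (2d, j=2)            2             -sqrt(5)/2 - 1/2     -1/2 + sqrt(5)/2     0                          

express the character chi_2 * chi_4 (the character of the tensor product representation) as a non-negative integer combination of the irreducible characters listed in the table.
chi_2 tensor chi_4 = chi_4 (all other irreducibles have multiplicity 0).

Derivation: The character of a tensor product is the pointwise product (chi_2 * chi_4)(C) = chi_2(C) * chi_4(C):
  {e}: (1)*(2), {r^1, r^4}: (1)*(-sqrt(5)/2 - 1/2), {r^2, r^3}: (1)*(-1/2 + sqrt(5)/2), {s, sr, ..., sr^4}: (-1)*(0)
so (chi_2 * chi_4) takes values
  {e} -> 2, {r^1, r^4} -> -sqrt(5)/2 - 1/2, {r^2, r^3} -> -1/2 + sqrt(5)/2, {s, sr, ..., sr^4} -> 0.
Now take the inner product of this character with each irreducible chi from the table, <chi_2*chi_4, chi> = (1/10) sum_C |C| (chi_2*chi_4)(C) conj(chi(C)):
  <chi_2*chi_4, chi_1> = (1/10)[1*(2)*conj(1) + 2*(-sqrt(5)/2 - 1/2)*conj(1) + 2*(-1/2 + sqrt(5)/2)*conj(1) + 5*(0)*conj(1)]
      = (1/10)[(2) + (-sqrt(5) - 1) + (-1 + sqrt(5)) + (0)] = 0/10 = 0
  <chi_2*chi_4, chi_2> = (1/10)[1*(2)*conj(1) + 2*(-sqrt(5)/2 - 1/2)*conj(1) + 2*(-1/2 + sqrt(5)/2)*conj(1) + 5*(0)*conj(-1)]
      = (1/10)[(2) + (-sqrt(5) - 1) + (-1 + sqrt(5)) + (0)] = 0/10 = 0
  <chi_2*chi_4, chi_3> = (1/10)[1*(2)*conj(2) + 2*(-sqrt(5)/2 - 1/2)*conj(-1/2 + sqrt(5)/2) + 2*(-1/2 + sqrt(5)/2)*conj(-sqrt(5)/2 - 1/2) + 5*(0)*conj(0)]
      = (1/10)[(4) + (-2) + (-2) + (0)] = 0/10 = 0
  <chi_2*chi_4, chi_4> = (1/10)[1*(2)*conj(2) + 2*(-sqrt(5)/2 - 1/2)*conj(-sqrt(5)/2 - 1/2) + 2*(-1/2 + sqrt(5)/2)*conj(-1/2 + sqrt(5)/2) + 5*(0)*conj(0)]
      = (1/10)[(4) + (sqrt(5) + 3) + (3 - sqrt(5)) + (0)] = 10/10 = 1
Hence the multiplicities are chi_4: 1. Dimension check: dim(chi_2)*dim(chi_4) = 1*2 = 2 and sum (mult * dim) = 1*2 = 2.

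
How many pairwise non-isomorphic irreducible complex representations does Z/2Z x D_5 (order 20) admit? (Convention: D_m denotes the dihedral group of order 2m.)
8

Reasoning: The number of irreducible complex representations of a finite group equals its number of conjugacy classes. For a direct product, #classes(G x H) = #classes(G) * #classes(H). Z/2Z has 2 classes (abelian), D_5 has 4 classes, so 2 * 4 = 8, so Z/2Z x D_5 (order 20) has exactly 8 irreducible complex representations.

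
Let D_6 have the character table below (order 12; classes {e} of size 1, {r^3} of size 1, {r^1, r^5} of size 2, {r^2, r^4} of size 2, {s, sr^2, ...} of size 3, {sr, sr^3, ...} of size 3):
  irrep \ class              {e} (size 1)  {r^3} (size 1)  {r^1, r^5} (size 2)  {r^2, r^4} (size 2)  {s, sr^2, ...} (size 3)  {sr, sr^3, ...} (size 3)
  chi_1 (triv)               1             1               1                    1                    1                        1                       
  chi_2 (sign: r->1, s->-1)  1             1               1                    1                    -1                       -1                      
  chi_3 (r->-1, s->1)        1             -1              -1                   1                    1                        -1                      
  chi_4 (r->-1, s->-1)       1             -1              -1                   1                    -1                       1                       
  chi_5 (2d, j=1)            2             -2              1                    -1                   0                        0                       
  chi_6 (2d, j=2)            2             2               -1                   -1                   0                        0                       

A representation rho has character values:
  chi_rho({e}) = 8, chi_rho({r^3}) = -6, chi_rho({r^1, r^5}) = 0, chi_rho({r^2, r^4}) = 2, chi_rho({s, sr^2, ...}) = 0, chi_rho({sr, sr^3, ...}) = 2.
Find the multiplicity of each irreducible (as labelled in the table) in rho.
Multiplicities: chi_1: 1, chi_2: 0, chi_3: 1, chi_4: 2, chi_5: 2, chi_6: 0.

Argument: Use <chi_rho, chi> = (1/|G|) sum_C |C| * chi_rho(C) * conj(chi(C)) with |G| = 12 for each irreducible chi in the table:
  <chi_rho, chi_1> = (1/12)[1*(8)*conj(1) + 1*(-6)*conj(1) + 2*(0)*conj(1) + 2*(2)*conj(1) + 3*(0)*conj(1) + 3*(2)*conj(1)]
      = (1/12)[(8) + (-6) + (0) + (4) + (0) + (6)] = 12/12 = 1
  <chi_rho, chi_2> = (1/12)[1*(8)*conj(1) + 1*(-6)*conj(1) + 2*(0)*conj(1) + 2*(2)*conj(1) + 3*(0)*conj(-1) + 3*(2)*conj(-1)]
      = (1/12)[(8) + (-6) + (0) + (4) + (0) + (-6)] = 0/12 = 0
  <chi_rho, chi_3> = (1/12)[1*(8)*conj(1) + 1*(-6)*conj(-1) + 2*(0)*conj(-1) + 2*(2)*conj(1) + 3*(0)*conj(1) + 3*(2)*conj(-1)]
      = (1/12)[(8) + (6) + (0) + (4) + (0) + (-6)] = 12/12 = 1
  <chi_rho, chi_4> = (1/12)[1*(8)*conj(1) + 1*(-6)*conj(-1) + 2*(0)*conj(-1) + 2*(2)*conj(1) + 3*(0)*conj(-1) + 3*(2)*conj(1)]
      = (1/12)[(8) + (6) + (0) + (4) + (0) + (6)] = 24/12 = 2
  <chi_rho, chi_5> = (1/12)[1*(8)*conj(2) + 1*(-6)*conj(-2) + 2*(0)*conj(1) + 2*(2)*conj(-1) + 3*(0)*conj(0) + 3*(2)*conj(0)]
      = (1/12)[(16) + (12) + (0) + (-4) + (0) + (0)] = 24/12 = 2
  <chi_rho, chi_6> = (1/12)[1*(8)*conj(2) + 1*(-6)*conj(2) + 2*(0)*conj(-1) + 2*(2)*conj(-1) + 3*(0)*conj(0) + 3*(2)*conj(0)]
      = (1/12)[(16) + (-12) + (0) + (-4) + (0) + (0)] = 0/12 = 0
Dimension check: dim(rho) = sum (mult * dim) = 1*1 + 0*1 + 1*1 + 2*1 + 2*2 + 0*2 = 8 = chi_rho(e) = 8.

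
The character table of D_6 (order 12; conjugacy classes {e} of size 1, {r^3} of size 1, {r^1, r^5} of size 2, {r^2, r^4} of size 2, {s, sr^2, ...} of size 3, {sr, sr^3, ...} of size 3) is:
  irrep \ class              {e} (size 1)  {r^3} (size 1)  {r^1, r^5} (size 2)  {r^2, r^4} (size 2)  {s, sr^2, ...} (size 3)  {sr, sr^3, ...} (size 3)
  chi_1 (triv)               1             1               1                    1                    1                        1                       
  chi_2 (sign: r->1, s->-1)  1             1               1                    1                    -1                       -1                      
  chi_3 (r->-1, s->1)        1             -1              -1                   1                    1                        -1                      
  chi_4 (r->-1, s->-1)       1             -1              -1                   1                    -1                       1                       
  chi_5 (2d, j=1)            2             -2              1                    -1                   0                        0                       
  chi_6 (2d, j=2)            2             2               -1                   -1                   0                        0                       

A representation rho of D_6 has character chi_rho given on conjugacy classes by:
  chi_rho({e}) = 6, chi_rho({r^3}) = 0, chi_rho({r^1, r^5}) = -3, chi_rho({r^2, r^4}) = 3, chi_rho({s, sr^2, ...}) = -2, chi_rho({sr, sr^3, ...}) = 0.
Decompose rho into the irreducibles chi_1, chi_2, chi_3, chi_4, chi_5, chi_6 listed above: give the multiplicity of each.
Multiplicities: chi_1: 0, chi_2: 1, chi_3: 1, chi_4: 2, chi_5: 0, chi_6: 1.

Derivation: Use <chi_rho, chi> = (1/|G|) sum_C |C| * chi_rho(C) * conj(chi(C)) with |G| = 12 for each irreducible chi in the table:
  <chi_rho, chi_1> = (1/12)[1*(6)*conj(1) + 1*(0)*conj(1) + 2*(-3)*conj(1) + 2*(3)*conj(1) + 3*(-2)*conj(1) + 3*(0)*conj(1)]
      = (1/12)[(6) + (0) + (-6) + (6) + (-6) + (0)] = 0/12 = 0
  <chi_rho, chi_2> = (1/12)[1*(6)*conj(1) + 1*(0)*conj(1) + 2*(-3)*conj(1) + 2*(3)*conj(1) + 3*(-2)*conj(-1) + 3*(0)*conj(-1)]
      = (1/12)[(6) + (0) + (-6) + (6) + (6) + (0)] = 12/12 = 1
  <chi_rho, chi_3> = (1/12)[1*(6)*conj(1) + 1*(0)*conj(-1) + 2*(-3)*conj(-1) + 2*(3)*conj(1) + 3*(-2)*conj(1) + 3*(0)*conj(-1)]
      = (1/12)[(6) + (0) + (6) + (6) + (-6) + (0)] = 12/12 = 1
  <chi_rho, chi_4> = (1/12)[1*(6)*conj(1) + 1*(0)*conj(-1) + 2*(-3)*conj(-1) + 2*(3)*conj(1) + 3*(-2)*conj(-1) + 3*(0)*conj(1)]
      = (1/12)[(6) + (0) + (6) + (6) + (6) + (0)] = 24/12 = 2
  <chi_rho, chi_5> = (1/12)[1*(6)*conj(2) + 1*(0)*conj(-2) + 2*(-3)*conj(1) + 2*(3)*conj(-1) + 3*(-2)*conj(0) + 3*(0)*conj(0)]
      = (1/12)[(12) + (0) + (-6) + (-6) + (0) + (0)] = 0/12 = 0
  <chi_rho, chi_6> = (1/12)[1*(6)*conj(2) + 1*(0)*conj(2) + 2*(-3)*conj(-1) + 2*(3)*conj(-1) + 3*(-2)*conj(0) + 3*(0)*conj(0)]
      = (1/12)[(12) + (0) + (6) + (-6) + (0) + (0)] = 12/12 = 1
Dimension check: dim(rho) = sum (mult * dim) = 0*1 + 1*1 + 1*1 + 2*1 + 0*2 + 1*2 = 6 = chi_rho(e) = 6.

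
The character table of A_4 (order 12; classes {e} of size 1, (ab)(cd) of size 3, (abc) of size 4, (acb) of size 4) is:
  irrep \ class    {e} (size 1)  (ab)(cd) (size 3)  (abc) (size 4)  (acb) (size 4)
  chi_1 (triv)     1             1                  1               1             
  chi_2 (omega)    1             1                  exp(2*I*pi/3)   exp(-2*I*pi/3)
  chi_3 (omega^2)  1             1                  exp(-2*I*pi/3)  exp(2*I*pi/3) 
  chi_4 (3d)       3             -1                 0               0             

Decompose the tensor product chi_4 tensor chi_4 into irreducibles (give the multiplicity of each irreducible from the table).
chi_4 tensor chi_4 = chi_1 + chi_2 + chi_3 + 2*chi_4 (all other irreducibles have multiplicity 0).

Reasoning: The character of a tensor product is the pointwise product (chi_4 * chi_4)(C) = chi_4(C) * chi_4(C):
  {e}: (3)*(3), (ab)(cd): (-1)*(-1), (abc): (0)*(0), (acb): (0)*(0)
so (chi_4 * chi_4) takes values
  {e} -> 9, (ab)(cd) -> 1, (abc) -> 0, (acb) -> 0.
Now take the inner product of this character with each irreducible chi from the table, <chi_4*chi_4, chi> = (1/12) sum_C |C| (chi_4*chi_4)(C) conj(chi(C)):
  <chi_4*chi_4, chi_1> = (1/12)[1*(9)*conj(1) + 3*(1)*conj(1) + 4*(0)*conj(1) + 4*(0)*conj(1)]
      = (1/12)[(9) + (3) + (0) + (0)] = 12/12 = 1
  <chi_4*chi_4, chi_2> = (1/12)[1*(9)*conj(1) + 3*(1)*conj(1) + 4*(0)*conj(exp(2*I*pi/3)) + 4*(0)*conj(exp(-2*I*pi/3))]
      = (1/12)[(9) + (3) + (0) + (0)] = 12/12 = 1
  <chi_4*chi_4, chi_3> = (1/12)[1*(9)*conj(1) + 3*(1)*conj(1) + 4*(0)*conj(exp(-2*I*pi/3)) + 4*(0)*conj(exp(2*I*pi/3))]
      = (1/12)[(9) + (3) + (0) + (0)] = 12/12 = 1
  <chi_4*chi_4, chi_4> = (1/12)[1*(9)*conj(3) + 3*(1)*conj(-1) + 4*(0)*conj(0) + 4*(0)*conj(0)]
      = (1/12)[(27) + (-3) + (0) + (0)] = 24/12 = 2
(Exp terms are combined using exp(i*s)*conj(exp(i*t)) = exp(i*(s-t)), and sums of them are collapsed using the identity that for every m > 1 the m distinct m-th roots of unity sum to 0, e.g. 1 + exp(2*I*pi/3) + exp(-2*I*pi/3) = 0.)
Hence the multiplicities are chi_1: 1, chi_2: 1, chi_3: 1, chi_4: 2. Dimension check: dim(chi_4)*dim(chi_4) = 3*3 = 9 and sum (mult * dim) = 1*1 + 1*1 + 1*1 + 2*3 = 9.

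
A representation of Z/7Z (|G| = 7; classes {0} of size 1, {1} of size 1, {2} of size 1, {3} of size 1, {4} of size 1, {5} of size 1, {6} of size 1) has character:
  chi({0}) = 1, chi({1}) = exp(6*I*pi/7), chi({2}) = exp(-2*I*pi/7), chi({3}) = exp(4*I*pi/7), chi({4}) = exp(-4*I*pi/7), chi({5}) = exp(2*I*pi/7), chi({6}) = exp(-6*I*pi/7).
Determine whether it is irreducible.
Irreducible: <chi, chi> = 1.

Working: <chi, chi> = (1/|G|) sum_C |C| * |chi(C)|^2 = (1/7)[1*|1|^2 + 1*|exp(6*I*pi/7)|^2 + 1*|exp(-2*I*pi/7)|^2 + 1*|exp(4*I*pi/7)|^2 + 1*|exp(-4*I*pi/7)|^2 + 1*|exp(2*I*pi/7)|^2 + 1*|exp(-6*I*pi/7)|^2]
  = (1/7)[(1) + (1) + (1) + (1) + (1) + (1) + (1)] = 7/7 = 1.
(Exp terms are combined using exp(i*s)*conj(exp(i*t)) = exp(i*(s-t)), and sums of them are collapsed using the identity that for every m > 1 the m distinct m-th roots of unity sum to 0, e.g. 1 + exp(2*I*pi/3) + exp(-2*I*pi/3) = 0.)
A character is irreducible iff <chi, chi> = 1, so this representation is irreducible.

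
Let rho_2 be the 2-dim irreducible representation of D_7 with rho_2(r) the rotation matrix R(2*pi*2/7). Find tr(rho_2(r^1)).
chi_{rho_2}(r^1) = 2*cos(2*pi*2*1/7) = -2*cos(3*pi/7)

Proof sketch: rho_2(r^1) is rotation by angle 2*pi*2*1/7, whose trace is 2*cos(2*pi*2*1/7) = -2*cos(3*pi/7).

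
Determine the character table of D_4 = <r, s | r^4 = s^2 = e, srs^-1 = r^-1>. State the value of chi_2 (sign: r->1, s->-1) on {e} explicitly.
Conjugacy classes: {e} of size 1, {r^2} of size 1, {r^1, r^3} of size 2, {s, sr^2, ...} of size 2, {sr, sr^3, ...} of size 2.
Character table:
  irrep \ class              {e} (size 1)  {r^2} (size 1)  {r^1, r^3} (size 2)  {s, sr^2, ...} (size 2)  {sr, sr^3, ...} (size 2)
  chi_1 (triv)               1             1               1                    1                        1                       
  chi_2 (sign: r->1, s->-1)  1             1               1                    -1                       -1                      
  chi_3 (r->-1, s->1)        1             1               -1                   1                        -1                      
  chi_4 (r->-1, s->-1)       1             1               -1                   -1                       1                       
  chi_5 (2d, j=1)            2             -2              0                    0                        0                       

Spot check: chi_2 (sign: r->1, s->-1) on {e} = 1.

Argument: D_4 has order 2*4 = 8 with 5 conjugacy classes, hence 5 irreducibles. Sum of squared dims 1 + 1 + 1 + 1 + 4 = 8 = |G|. Linear characters come from the abelianisation; the 2-dimensional irreps have character r^k -> 2*cos(2*pi*j*k/4), reflections -> 0.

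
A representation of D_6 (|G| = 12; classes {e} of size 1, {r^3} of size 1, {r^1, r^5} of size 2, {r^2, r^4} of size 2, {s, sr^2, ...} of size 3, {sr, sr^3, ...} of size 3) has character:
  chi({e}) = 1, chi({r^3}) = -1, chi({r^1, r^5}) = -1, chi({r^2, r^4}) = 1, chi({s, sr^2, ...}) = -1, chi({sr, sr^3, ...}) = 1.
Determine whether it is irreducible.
Irreducible: <chi, chi> = 1.

Reasoning: <chi, chi> = (1/|G|) sum_C |C| * |chi(C)|^2 = (1/12)[1*|1|^2 + 1*|-1|^2 + 2*|-1|^2 + 2*|1|^2 + 3*|-1|^2 + 3*|1|^2]
  = (1/12)[(1) + (1) + (2) + (2) + (3) + (3)] = 12/12 = 1.
A character is irreducible iff <chi, chi> = 1, so this representation is irreducible.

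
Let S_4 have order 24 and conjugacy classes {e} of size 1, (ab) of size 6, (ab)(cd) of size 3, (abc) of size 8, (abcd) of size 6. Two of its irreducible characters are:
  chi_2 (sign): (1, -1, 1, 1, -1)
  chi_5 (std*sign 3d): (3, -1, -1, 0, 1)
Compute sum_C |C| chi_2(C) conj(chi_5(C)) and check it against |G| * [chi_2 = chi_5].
Sum = 0; so <chi_2, chi_5> = 0 (distinct irreducibles are orthogonal).

Details: Compute term by term over conjugacy classes (|C| * chi_2(C) * conj(chi_5(C))):
  1*(1)*conj(3) + 6*(-1)*conj(-1) + 3*(1)*conj(-1) + 8*(1)*conj(0) + 6*(-1)*conj(1)
  = (3) + (6) + (-3) + (0) + (-6)
  = 0.
Dividing by |G| = 24 gives 0/24 = 0, matching the row-orthogonality relation <chi_2, chi_5> = [chi_2 = chi_5].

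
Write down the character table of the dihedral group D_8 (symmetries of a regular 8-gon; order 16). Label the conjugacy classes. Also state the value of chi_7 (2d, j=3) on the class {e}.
Conjugacy classes: {e} of size 1, {r^4} of size 1, {r^1, r^7} of size 2, {r^2, r^6} of size 2, {r^3, r^5} of size 2, {s, sr^2, ...} of size 4, {sr, sr^3, ...} of size 4.
Character table:
  irrep \ class              {e} (size 1)  {r^4} (size 1)  {r^1, r^7} (size 2)  {r^2, r^6} (size 2)  {r^3, r^5} (size 2)  {s, sr^2, ...} (size 4)  {sr, sr^3, ...} (size 4)
  chi_1 (triv)               1             1               1                    1                    1                    1                        1                       
  chi_2 (sign: r->1, s->-1)  1             1               1                    1                    1                    -1                       -1                      
  chi_3 (r->-1, s->1)        1             1               -1                   1                    -1                   1                        -1                      
  chi_4 (r->-1, s->-1)       1             1               -1                   1                    -1                   -1                       1                       
  chi_5 (2d, j=1)            2             -2              sqrt(2)              0                    -sqrt(2)             0                        0                       
  chi_6 (2d, j=2)            2             2               0                    -2                   0                    0                        0                       
  chi_7 (2d, j=3)            2             -2              -sqrt(2)             0                    sqrt(2)              0                        0                       

Spot check: chi_7 (2d, j=3) on {e} = 2.

Explanation: D_8 has order 2*8 = 16 with 7 conjugacy classes, hence 7 irreducibles. Sum of squared dims 1 + 1 + 1 + 1 + 4 + 4 + 4 = 16 = |G|. Linear characters come from the abelianisation; the 2-dimensional irreps have character r^k -> 2*cos(2*pi*j*k/8), reflections -> 0.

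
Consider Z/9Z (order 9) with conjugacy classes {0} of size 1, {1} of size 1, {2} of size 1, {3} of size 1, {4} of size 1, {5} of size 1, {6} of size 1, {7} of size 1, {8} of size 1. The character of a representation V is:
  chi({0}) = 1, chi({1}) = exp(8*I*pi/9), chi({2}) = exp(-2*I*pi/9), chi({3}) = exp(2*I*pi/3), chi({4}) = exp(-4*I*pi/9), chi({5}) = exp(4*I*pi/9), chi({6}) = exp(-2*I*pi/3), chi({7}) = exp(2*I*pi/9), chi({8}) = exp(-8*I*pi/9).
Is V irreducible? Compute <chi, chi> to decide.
Irreducible: <chi, chi> = 1.

<chi, chi> = (1/|G|) sum_C |C| * |chi(C)|^2 = (1/9)[1*|1|^2 + 1*|exp(8*I*pi/9)|^2 + 1*|exp(-2*I*pi/9)|^2 + 1*|exp(2*I*pi/3)|^2 + 1*|exp(-4*I*pi/9)|^2 + 1*|exp(4*I*pi/9)|^2 + 1*|exp(-2*I*pi/3)|^2 + 1*|exp(2*I*pi/9)|^2 + 1*|exp(-8*I*pi/9)|^2]
  = (1/9)[(1) + (1) + (1) + (1) + (1) + (1) + (1) + (1) + (1)] = 9/9 = 1.
(Exp terms are combined using exp(i*s)*conj(exp(i*t)) = exp(i*(s-t)), and sums of them are collapsed using the identity that for every m > 1 the m distinct m-th roots of unity sum to 0, e.g. 1 + exp(2*I*pi/3) + exp(-2*I*pi/3) = 0.)
A character is irreducible iff <chi, chi> = 1, so this representation is irreducible.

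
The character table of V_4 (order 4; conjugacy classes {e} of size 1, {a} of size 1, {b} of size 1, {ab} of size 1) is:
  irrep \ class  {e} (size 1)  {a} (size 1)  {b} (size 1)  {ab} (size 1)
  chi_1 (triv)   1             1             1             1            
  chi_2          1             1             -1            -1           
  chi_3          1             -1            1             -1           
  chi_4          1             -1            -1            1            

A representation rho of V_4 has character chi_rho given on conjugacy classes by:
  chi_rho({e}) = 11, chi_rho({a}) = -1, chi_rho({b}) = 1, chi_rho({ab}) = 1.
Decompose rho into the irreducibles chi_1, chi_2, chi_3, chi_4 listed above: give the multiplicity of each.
Multiplicities: chi_1: 3, chi_2: 2, chi_3: 3, chi_4: 3.

Reasoning: Use <chi_rho, chi> = (1/|G|) sum_C |C| * chi_rho(C) * conj(chi(C)) with |G| = 4 for each irreducible chi in the table:
  <chi_rho, chi_1> = (1/4)[1*(11)*conj(1) + 1*(-1)*conj(1) + 1*(1)*conj(1) + 1*(1)*conj(1)]
      = (1/4)[(11) + (-1) + (1) + (1)] = 12/4 = 3
  <chi_rho, chi_2> = (1/4)[1*(11)*conj(1) + 1*(-1)*conj(1) + 1*(1)*conj(-1) + 1*(1)*conj(-1)]
      = (1/4)[(11) + (-1) + (-1) + (-1)] = 8/4 = 2
  <chi_rho, chi_3> = (1/4)[1*(11)*conj(1) + 1*(-1)*conj(-1) + 1*(1)*conj(1) + 1*(1)*conj(-1)]
      = (1/4)[(11) + (1) + (1) + (-1)] = 12/4 = 3
  <chi_rho, chi_4> = (1/4)[1*(11)*conj(1) + 1*(-1)*conj(-1) + 1*(1)*conj(-1) + 1*(1)*conj(1)]
      = (1/4)[(11) + (1) + (-1) + (1)] = 12/4 = 3
Dimension check: dim(rho) = sum (mult * dim) = 3*1 + 2*1 + 3*1 + 3*1 = 11 = chi_rho(e) = 11.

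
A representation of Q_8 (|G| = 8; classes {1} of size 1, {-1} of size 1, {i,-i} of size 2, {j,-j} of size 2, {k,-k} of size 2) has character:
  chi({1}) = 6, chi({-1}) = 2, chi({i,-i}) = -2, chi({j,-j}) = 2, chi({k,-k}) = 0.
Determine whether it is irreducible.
Not irreducible (reducible): <chi, chi> = 7 > 1.

Explanation: <chi, chi> = (1/|G|) sum_C |C| * |chi(C)|^2 = (1/8)[1*|6|^2 + 1*|2|^2 + 2*|-2|^2 + 2*|2|^2 + 2*|0|^2]
  = (1/8)[(36) + (4) + (8) + (8) + (0)] = 56/8 = 7.
A character is irreducible iff <chi, chi> = 1, so this representation is reducible.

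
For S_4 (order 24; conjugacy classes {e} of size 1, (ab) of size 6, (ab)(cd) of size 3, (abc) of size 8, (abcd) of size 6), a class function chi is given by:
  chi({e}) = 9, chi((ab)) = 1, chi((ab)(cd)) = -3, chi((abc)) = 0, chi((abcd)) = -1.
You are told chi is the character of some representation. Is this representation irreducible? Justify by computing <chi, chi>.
Not irreducible (reducible): <chi, chi> = 5 > 1.

Argument: <chi, chi> = (1/|G|) sum_C |C| * |chi(C)|^2 = (1/24)[1*|9|^2 + 6*|1|^2 + 3*|-3|^2 + 8*|0|^2 + 6*|-1|^2]
  = (1/24)[(81) + (6) + (27) + (0) + (6)] = 120/24 = 5.
A character is irreducible iff <chi, chi> = 1, so this representation is reducible.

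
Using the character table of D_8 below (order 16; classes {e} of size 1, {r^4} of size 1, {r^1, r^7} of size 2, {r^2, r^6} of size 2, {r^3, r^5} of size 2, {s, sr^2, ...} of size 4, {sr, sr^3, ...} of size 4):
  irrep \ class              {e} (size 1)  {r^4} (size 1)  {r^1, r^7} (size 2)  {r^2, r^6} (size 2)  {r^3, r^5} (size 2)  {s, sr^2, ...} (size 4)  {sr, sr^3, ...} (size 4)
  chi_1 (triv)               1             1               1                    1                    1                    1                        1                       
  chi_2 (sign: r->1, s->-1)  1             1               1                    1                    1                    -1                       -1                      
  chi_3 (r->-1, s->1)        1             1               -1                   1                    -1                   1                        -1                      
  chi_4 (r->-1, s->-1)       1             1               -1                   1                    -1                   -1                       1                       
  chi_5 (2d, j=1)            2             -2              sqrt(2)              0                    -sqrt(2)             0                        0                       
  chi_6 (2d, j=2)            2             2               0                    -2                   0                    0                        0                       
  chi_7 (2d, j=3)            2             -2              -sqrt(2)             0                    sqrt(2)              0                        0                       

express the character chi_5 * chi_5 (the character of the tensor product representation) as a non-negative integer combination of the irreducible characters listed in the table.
chi_5 tensor chi_5 = chi_1 + chi_2 + chi_6 (all other irreducibles have multiplicity 0).

Justification: The character of a tensor product is the pointwise product (chi_5 * chi_5)(C) = chi_5(C) * chi_5(C):
  {e}: (2)*(2), {r^4}: (-2)*(-2), {r^1, r^7}: (sqrt(2))*(sqrt(2)), {r^2, r^6}: (0)*(0), {r^3, r^5}: (-sqrt(2))*(-sqrt(2)), {s, sr^2, ...}: (0)*(0), {sr, sr^3, ...}: (0)*(0)
so (chi_5 * chi_5) takes values
  {e} -> 4, {r^4} -> 4, {r^1, r^7} -> 2, {r^2, r^6} -> 0, {r^3, r^5} -> 2, {s, sr^2, ...} -> 0, {sr, sr^3, ...} -> 0.
Now take the inner product of this character with each irreducible chi from the table, <chi_5*chi_5, chi> = (1/16) sum_C |C| (chi_5*chi_5)(C) conj(chi(C)):
  <chi_5*chi_5, chi_1> = (1/16)[1*(4)*conj(1) + 1*(4)*conj(1) + 2*(2)*conj(1) + 2*(0)*conj(1) + 2*(2)*conj(1) + 4*(0)*conj(1) + 4*(0)*conj(1)]
      = (1/16)[(4) + (4) + (4) + (0) + (4) + (0) + (0)] = 16/16 = 1
  <chi_5*chi_5, chi_2> = (1/16)[1*(4)*conj(1) + 1*(4)*conj(1) + 2*(2)*conj(1) + 2*(0)*conj(1) + 2*(2)*conj(1) + 4*(0)*conj(-1) + 4*(0)*conj(-1)]
      = (1/16)[(4) + (4) + (4) + (0) + (4) + (0) + (0)] = 16/16 = 1
  <chi_5*chi_5, chi_3> = (1/16)[1*(4)*conj(1) + 1*(4)*conj(1) + 2*(2)*conj(-1) + 2*(0)*conj(1) + 2*(2)*conj(-1) + 4*(0)*conj(1) + 4*(0)*conj(-1)]
      = (1/16)[(4) + (4) + (-4) + (0) + (-4) + (0) + (0)] = 0/16 = 0
  <chi_5*chi_5, chi_4> = (1/16)[1*(4)*conj(1) + 1*(4)*conj(1) + 2*(2)*conj(-1) + 2*(0)*conj(1) + 2*(2)*conj(-1) + 4*(0)*conj(-1) + 4*(0)*conj(1)]
      = (1/16)[(4) + (4) + (-4) + (0) + (-4) + (0) + (0)] = 0/16 = 0
  <chi_5*chi_5, chi_5> = (1/16)[1*(4)*conj(2) + 1*(4)*conj(-2) + 2*(2)*conj(sqrt(2)) + 2*(0)*conj(0) + 2*(2)*conj(-sqrt(2)) + 4*(0)*conj(0) + 4*(0)*conj(0)]
      = (1/16)[(8) + (-8) + (4*sqrt(2)) + (0) + (-4*sqrt(2)) + (0) + (0)] = 0/16 = 0
  <chi_5*chi_5, chi_6> = (1/16)[1*(4)*conj(2) + 1*(4)*conj(2) + 2*(2)*conj(0) + 2*(0)*conj(-2) + 2*(2)*conj(0) + 4*(0)*conj(0) + 4*(0)*conj(0)]
      = (1/16)[(8) + (8) + (0) + (0) + (0) + (0) + (0)] = 16/16 = 1
  <chi_5*chi_5, chi_7> = (1/16)[1*(4)*conj(2) + 1*(4)*conj(-2) + 2*(2)*conj(-sqrt(2)) + 2*(0)*conj(0) + 2*(2)*conj(sqrt(2)) + 4*(0)*conj(0) + 4*(0)*conj(0)]
      = (1/16)[(8) + (-8) + (-4*sqrt(2)) + (0) + (4*sqrt(2)) + (0) + (0)] = 0/16 = 0
Hence the multiplicities are chi_1: 1, chi_2: 1, chi_6: 1. Dimension check: dim(chi_5)*dim(chi_5) = 2*2 = 4 and sum (mult * dim) = 1*1 + 1*1 + 1*2 = 4.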